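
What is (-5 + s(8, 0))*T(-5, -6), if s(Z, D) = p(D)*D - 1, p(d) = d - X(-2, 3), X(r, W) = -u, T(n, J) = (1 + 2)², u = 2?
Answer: -54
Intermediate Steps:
T(n, J) = 9 (T(n, J) = 3² = 9)
X(r, W) = -2 (X(r, W) = -1*2 = -2)
p(d) = 2 + d (p(d) = d - 1*(-2) = d + 2 = 2 + d)
s(Z, D) = -1 + D*(2 + D) (s(Z, D) = (2 + D)*D - 1 = D*(2 + D) - 1 = -1 + D*(2 + D))
(-5 + s(8, 0))*T(-5, -6) = (-5 + (-1 + 0*(2 + 0)))*9 = (-5 + (-1 + 0*2))*9 = (-5 + (-1 + 0))*9 = (-5 - 1)*9 = -6*9 = -54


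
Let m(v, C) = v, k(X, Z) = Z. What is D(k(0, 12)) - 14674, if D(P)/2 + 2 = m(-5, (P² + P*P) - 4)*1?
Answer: -14688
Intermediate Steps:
D(P) = -14 (D(P) = -4 + 2*(-5*1) = -4 + 2*(-5) = -4 - 10 = -14)
D(k(0, 12)) - 14674 = -14 - 14674 = -14688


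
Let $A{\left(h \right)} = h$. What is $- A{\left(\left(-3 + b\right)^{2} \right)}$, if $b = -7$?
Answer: $-100$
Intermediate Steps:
$- A{\left(\left(-3 + b\right)^{2} \right)} = - \left(-3 - 7\right)^{2} = - \left(-10\right)^{2} = \left(-1\right) 100 = -100$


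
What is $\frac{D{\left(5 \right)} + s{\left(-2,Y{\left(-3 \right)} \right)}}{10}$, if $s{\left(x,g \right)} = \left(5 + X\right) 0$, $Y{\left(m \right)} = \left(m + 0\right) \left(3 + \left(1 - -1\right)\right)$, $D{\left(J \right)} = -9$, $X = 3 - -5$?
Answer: $- \frac{9}{10} \approx -0.9$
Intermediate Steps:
$X = 8$ ($X = 3 + 5 = 8$)
$Y{\left(m \right)} = 5 m$ ($Y{\left(m \right)} = m \left(3 + \left(1 + 1\right)\right) = m \left(3 + 2\right) = m 5 = 5 m$)
$s{\left(x,g \right)} = 0$ ($s{\left(x,g \right)} = \left(5 + 8\right) 0 = 13 \cdot 0 = 0$)
$\frac{D{\left(5 \right)} + s{\left(-2,Y{\left(-3 \right)} \right)}}{10} = \frac{-9 + 0}{10} = \left(-9\right) \frac{1}{10} = - \frac{9}{10}$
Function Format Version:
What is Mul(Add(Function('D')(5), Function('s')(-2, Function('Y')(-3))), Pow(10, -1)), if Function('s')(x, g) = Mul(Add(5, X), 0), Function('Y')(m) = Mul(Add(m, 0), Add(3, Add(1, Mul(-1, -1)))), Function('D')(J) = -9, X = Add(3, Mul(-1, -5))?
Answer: Rational(-9, 10) ≈ -0.90000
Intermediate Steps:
X = 8 (X = Add(3, 5) = 8)
Function('Y')(m) = Mul(5, m) (Function('Y')(m) = Mul(m, Add(3, Add(1, 1))) = Mul(m, Add(3, 2)) = Mul(m, 5) = Mul(5, m))
Function('s')(x, g) = 0 (Function('s')(x, g) = Mul(Add(5, 8), 0) = Mul(13, 0) = 0)
Mul(Add(Function('D')(5), Function('s')(-2, Function('Y')(-3))), Pow(10, -1)) = Mul(Add(-9, 0), Pow(10, -1)) = Mul(-9, Rational(1, 10)) = Rational(-9, 10)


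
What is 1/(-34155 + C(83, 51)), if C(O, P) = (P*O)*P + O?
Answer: 1/181811 ≈ 5.5002e-6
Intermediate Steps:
C(O, P) = O + O*P**2 (C(O, P) = (O*P)*P + O = O*P**2 + O = O + O*P**2)
1/(-34155 + C(83, 51)) = 1/(-34155 + 83*(1 + 51**2)) = 1/(-34155 + 83*(1 + 2601)) = 1/(-34155 + 83*2602) = 1/(-34155 + 215966) = 1/181811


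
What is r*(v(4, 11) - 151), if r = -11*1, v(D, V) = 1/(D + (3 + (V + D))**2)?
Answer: 544797/328 ≈ 1661.0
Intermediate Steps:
v(D, V) = 1/(D + (3 + D + V)**2) (v(D, V) = 1/(D + (3 + (D + V))**2) = 1/(D + (3 + D + V)**2))
r = -11
r*(v(4, 11) - 151) = -11*(1/(4 + (3 + 4 + 11)**2) - 151) = -11*(1/(4 + 18**2) - 151) = -11*(1/(4 + 324) - 151) = -11*(1/328 - 151) = -11*(-49527/328) = 544797/328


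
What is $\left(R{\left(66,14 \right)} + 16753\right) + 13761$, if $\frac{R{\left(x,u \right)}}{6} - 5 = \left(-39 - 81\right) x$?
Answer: $-16976$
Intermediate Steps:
$R{\left(x,u \right)} = 30 - 720 x$ ($R{\left(x,u \right)} = 30 + 6 \left(-39 - 81\right) x = 30 + 6 \left(- 120 x\right) = 30 - 720 x$)
$\left(R{\left(66,14 \right)} + 16753\right) + 13761 = \left(\left(30 - 47520\right) + 16753\right) + 13761 = \left(-47490 + 16753\right) + 13761 = -30737 + 13761 = -16976$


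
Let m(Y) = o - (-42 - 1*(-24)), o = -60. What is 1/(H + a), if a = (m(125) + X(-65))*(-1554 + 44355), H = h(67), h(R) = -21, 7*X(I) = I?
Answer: -7/15365706 ≈ -4.5556e-7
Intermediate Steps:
X(I) = I/7
H = -21
m(Y) = -42 (m(Y) = -60 - (-42 - 1*(-24)) = -60 - (-42 + 24) = -60 - 1*(-18) = -60 + 18 = -42)
a = -15365559/7 (a = (-42 + (⅐)*(-65))*(-1554 + 44355) = (-42 - 65/7)*42801 = -359/7*42801 = -15365559/7 ≈ -2.1951e+6)
1/(H + a) = 1/(-21 - 15365559/7) = 1/(-15365706/7) = -7/15365706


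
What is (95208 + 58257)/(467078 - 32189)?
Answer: 3935/11151 ≈ 0.35288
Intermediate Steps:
(95208 + 58257)/(467078 - 32189) = 153465/434889 = 153465*(1/434889) = 3935/11151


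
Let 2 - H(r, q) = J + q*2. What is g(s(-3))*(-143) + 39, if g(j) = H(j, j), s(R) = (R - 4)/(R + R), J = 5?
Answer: 2405/3 ≈ 801.67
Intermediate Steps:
s(R) = (-4 + R)/(2*R) (s(R) = (-4 + R)/((2*R)) = (-4 + R)*(1/(2*R)) = (-4 + R)/(2*R))
H(r, q) = -3 - 2*q (H(r, q) = 2 - (5 + q*2) = 2 - (5 + 2*q) = 2 + (-5 - 2*q) = -3 - 2*q)
g(j) = -3 - 2*j
g(s(-3))*(-143) + 39 = (-3 - (-4 - 3)/(-3))*(-143) + 39 = (-3 - (-1)*(-7)/3)*(-143) + 39 = (-3 - 2*7/6)*(-143) + 39 = (-3 - 7/3)*(-143) + 39 = -16/3*(-143) + 39 = 2288/3 + 39 = 2405/3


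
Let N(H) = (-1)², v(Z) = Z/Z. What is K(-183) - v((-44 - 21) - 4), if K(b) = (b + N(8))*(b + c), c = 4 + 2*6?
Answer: 30393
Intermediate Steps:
c = 16 (c = 4 + 12 = 16)
v(Z) = 1
N(H) = 1
K(b) = (1 + b)*(16 + b) (K(b) = (b + 1)*(b + 16) = (1 + b)*(16 + b))
K(-183) - v((-44 - 21) - 4) = (16 + (-183)² + 17*(-183)) - 1*1 = (16 + 33489 - 3111) - 1 = 30394 - 1 = 30393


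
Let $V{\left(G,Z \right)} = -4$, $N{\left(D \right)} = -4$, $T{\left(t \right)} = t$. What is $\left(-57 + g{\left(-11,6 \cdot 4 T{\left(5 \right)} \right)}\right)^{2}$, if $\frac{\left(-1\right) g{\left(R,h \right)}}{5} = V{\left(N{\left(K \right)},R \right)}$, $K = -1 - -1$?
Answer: $1369$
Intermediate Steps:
$K = 0$ ($K = -1 + 1 = 0$)
$g{\left(R,h \right)} = 20$ ($g{\left(R,h \right)} = \left(-5\right) \left(-4\right) = 20$)
$\left(-57 + g{\left(-11,6 \cdot 4 T{\left(5 \right)} \right)}\right)^{2} = \left(-57 + 20\right)^{2} = \left(-37\right)^{2} = 1369$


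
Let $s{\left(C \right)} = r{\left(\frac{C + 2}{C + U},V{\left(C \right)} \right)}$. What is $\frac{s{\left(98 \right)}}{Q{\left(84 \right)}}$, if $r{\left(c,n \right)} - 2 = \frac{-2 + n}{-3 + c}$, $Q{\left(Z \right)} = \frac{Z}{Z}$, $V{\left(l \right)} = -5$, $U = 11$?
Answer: $\frac{1217}{227} \approx 5.3612$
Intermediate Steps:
$Q{\left(Z \right)} = 1$
$r{\left(c,n \right)} = 2 + \frac{-2 + n}{-3 + c}$
$s{\left(C \right)} = \frac{-13 + \frac{2 \left(2 + C\right)}{11 + C}}{-3 + \frac{2 + C}{11 + C}}$ ($s{\left(C \right)} = \frac{-8 - 5 + 2 \frac{C + 2}{C + 11}}{-3 + \frac{C + 2}{C + 11}} = \frac{-8 - 5 + 2 \frac{2 + C}{11 + C}}{-3 + \frac{2 + C}{11 + C}} = \frac{-8 - 5 + \frac{2 \left(2 + C\right)}{11 + C}}{-3 + \frac{2 + C}{11 + C}} = \frac{-13 + \frac{2 \left(2 + C\right)}{11 + C}}{-3 + \frac{2 + C}{11 + C}}$)
$\frac{s{\left(98 \right)}}{Q{\left(84 \right)}} = \frac{\frac{1}{31 + 2 \cdot 98} \left(139 + 11 \cdot 98\right)}{1} = \frac{139 + 1078}{31 + 196} \cdot 1 = \frac{1}{227} \cdot 1217 \cdot 1 = \frac{1217}{227} \cdot 1 = \frac{1217}{227}$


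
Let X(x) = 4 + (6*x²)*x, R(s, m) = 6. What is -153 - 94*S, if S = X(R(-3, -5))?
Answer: -122353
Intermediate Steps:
X(x) = 4 + 6*x³
S = 1300 (S = 4 + 6*6³ = 4 + 6*216 = 4 + 1296 = 1300)
-153 - 94*S = -153 - 94*1300 = -153 - 122200 = -122353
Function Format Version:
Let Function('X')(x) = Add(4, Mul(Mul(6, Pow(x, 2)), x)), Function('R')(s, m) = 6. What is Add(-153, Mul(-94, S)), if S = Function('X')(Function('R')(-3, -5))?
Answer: -122353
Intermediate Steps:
Function('X')(x) = Add(4, Mul(6, Pow(x, 3)))
S = 1300 (S = Add(4, Mul(6, Pow(6, 3))) = Add(4, Mul(6, 216)) = Add(4, 1296) = 1300)
Add(-153, Mul(-94, S)) = Add(-153, Mul(-94, 1300)) = Add(-153, -122200) = -122353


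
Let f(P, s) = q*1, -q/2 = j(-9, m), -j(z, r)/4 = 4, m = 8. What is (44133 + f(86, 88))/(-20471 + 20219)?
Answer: -44165/252 ≈ -175.26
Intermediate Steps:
j(z, r) = -16 (j(z, r) = -4*4 = -16)
q = 32 (q = -2*(-16) = 32)
f(P, s) = 32 (f(P, s) = 32*1 = 32)
(44133 + f(86, 88))/(-20471 + 20219) = (44133 + 32)/(-20471 + 20219) = 44165/(-252) = 44165*(-1/252) = -44165/252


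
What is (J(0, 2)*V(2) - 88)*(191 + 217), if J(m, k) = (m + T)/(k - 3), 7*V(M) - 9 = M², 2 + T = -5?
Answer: -30600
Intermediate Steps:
T = -7 (T = -2 - 5 = -7)
V(M) = 9/7 + M²/7
J(m, k) = (-7 + m)/(-3 + k) (J(m, k) = (m - 7)/(k - 3) = (-7 + m)/(-3 + k))
(J(0, 2)*V(2) - 88)*(191 + 217) = (((-7 + 0)/(-3 + 2))*(9/7 + (⅐)*2²) - 88)*(191 + 217) = ((-7/(-1))*(9/7 + (⅐)*4) - 88)*408 = ((-1*(-7))*(9/7 + 4/7) - 88)*408 = (7*(13/7) - 88)*408 = (13 - 88)*408 = -75*408 = -30600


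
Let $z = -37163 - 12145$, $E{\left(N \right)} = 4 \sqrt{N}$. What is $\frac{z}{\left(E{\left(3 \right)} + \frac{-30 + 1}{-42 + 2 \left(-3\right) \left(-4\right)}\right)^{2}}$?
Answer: $- \frac{261891158256}{216413521} + \frac{66714907392 \sqrt{3}}{216413521} \approx -676.19$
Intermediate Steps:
$z = -49308$ ($z = -37163 - 12145 = -49308$)
$\frac{z}{\left(E{\left(3 \right)} + \frac{-30 + 1}{-42 + 2 \left(-3\right) \left(-4\right)}\right)^{2}} = - \frac{49308}{\left(4 \sqrt{3} + \frac{-30 + 1}{-42 + 2 \left(-3\right) \left(-4\right)}\right)^{2}} = - \frac{49308}{\left(4 \sqrt{3} - \frac{29}{-42 - -24}\right)^{2}} = - \frac{49308}{\left(4 \sqrt{3} - \frac{29}{-42 + 24}\right)^{2}} = - \frac{49308}{\left(4 \sqrt{3} - \frac{29}{-18}\right)^{2}} = - \frac{49308}{\left(4 \sqrt{3} - - \frac{29}{18}\right)^{2}} = - \frac{49308}{\left(4 \sqrt{3} + \frac{29}{18}\right)^{2}} = - \frac{49308}{\left(\frac{29}{18} + 4 \sqrt{3}\right)^{2}}$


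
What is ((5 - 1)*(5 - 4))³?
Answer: 64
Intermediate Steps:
((5 - 1)*(5 - 4))³ = (4*1)³ = 4³ = 64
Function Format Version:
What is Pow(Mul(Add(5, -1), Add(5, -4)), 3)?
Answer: 64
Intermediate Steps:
Pow(Mul(Add(5, -1), Add(5, -4)), 3) = Pow(Mul(4, 1), 3) = Pow(4, 3) = 64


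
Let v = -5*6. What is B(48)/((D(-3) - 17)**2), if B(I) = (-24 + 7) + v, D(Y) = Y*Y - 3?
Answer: -47/121 ≈ -0.38843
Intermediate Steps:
D(Y) = -3 + Y**2 (D(Y) = Y**2 - 3 = -3 + Y**2)
v = -30
B(I) = -47 (B(I) = (-24 + 7) - 30 = -17 - 30 = -47)
B(48)/((D(-3) - 17)**2) = -47/((-3 + (-3)**2) - 17)**2 = -47/((-3 + 9) - 17)**2 = -47/(6 - 17)**2 = -47/((-11)**2) = -47/121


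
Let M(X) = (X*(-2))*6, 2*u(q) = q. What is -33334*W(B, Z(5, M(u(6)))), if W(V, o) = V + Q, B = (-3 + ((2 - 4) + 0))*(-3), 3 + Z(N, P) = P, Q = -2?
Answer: -433342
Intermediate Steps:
u(q) = q/2
M(X) = -12*X (M(X) = -2*X*6 = -12*X)
Z(N, P) = -3 + P
B = 15 (B = (-3 + (-2 + 0))*(-3) = (-3 - 2)*(-3) = -5*(-3) = 15)
W(V, o) = -2 + V (W(V, o) = V - 2 = -2 + V)
-33334*W(B, Z(5, M(u(6)))) = -33334*(-2 + 15) = -33334*13 = -433342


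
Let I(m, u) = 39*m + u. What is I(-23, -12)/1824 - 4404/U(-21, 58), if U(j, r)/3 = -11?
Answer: 889211/6688 ≈ 132.96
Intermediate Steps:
I(m, u) = u + 39*m
U(j, r) = -33 (U(j, r) = 3*(-11) = -33)
I(-23, -12)/1824 - 4404/U(-21, 58) = (-12 + 39*(-23))/1824 - 4404/(-33) = (-12 - 897)*(1/1824) - 4404*(-1/33) = -909*1/1824 + 1468/11 = -303/608 + 1468/11 = 889211/6688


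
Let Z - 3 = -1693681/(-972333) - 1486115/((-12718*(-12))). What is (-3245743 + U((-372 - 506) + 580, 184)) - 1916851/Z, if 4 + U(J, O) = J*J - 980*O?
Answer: -729860629635251739/247111705805 ≈ -2.9536e+6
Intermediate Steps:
U(J, O) = -4 + J**2 - 980*O (U(J, O) = -4 + (J*J - 980*O) = -4 + (J**2 - 980*O) = -4 + J**2 - 980*O)
Z = -247111705805/49464524376 (Z = 3 + (-1693681/(-972333) - 1486115/((-12718*(-12)))) = 3 + (-1693681*(-1/972333) - 1486115/152616) = 3 + (1693681/972333 - 1486115*1/152616) = 3 + (1693681/972333 - 1486115/152616) = 3 - 395505278933/49464524376 = -247111705805/49464524376 ≈ -4.9957)
(-3245743 + U((-372 - 506) + 580, 184)) - 1916851/Z = (-3245743 + (-4 + ((-372 - 506) + 580)**2 - 980*184)) - 1916851/(-247111705805/49464524376) = (-3245743 + (-4 + (-878 + 580)**2 - 180320)) - 1916851*(-49464524376/247111705805) = (-3245743 + (-4 + (-298)**2 - 180320)) + 94816123014659976/247111705805 = (-3245743 + (-4 + 88804 - 180320)) + 94816123014659976/247111705805 = (-3245743 - 91520) + 94816123014659976/247111705805 = -3337263 + 94816123014659976/247111705805 = -729860629635251739/247111705805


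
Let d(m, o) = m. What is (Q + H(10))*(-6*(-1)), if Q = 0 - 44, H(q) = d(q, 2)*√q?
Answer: -264 + 60*√10 ≈ -74.263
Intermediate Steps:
H(q) = q^(3/2) (H(q) = q*√q = q^(3/2))
Q = -44
(Q + H(10))*(-6*(-1)) = (-44 + 10^(3/2))*(-6*(-1)) = (-44 + 10*√10)*6 = -264 + 60*√10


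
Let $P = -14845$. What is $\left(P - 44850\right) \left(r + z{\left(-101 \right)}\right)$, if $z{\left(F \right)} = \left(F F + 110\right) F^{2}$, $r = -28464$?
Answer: $-6277170835665$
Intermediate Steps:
$z{\left(F \right)} = F^{2} \left(110 + F^{2}\right)$ ($z{\left(F \right)} = \left(F^{2} + 110\right) F^{2} = \left(110 + F^{2}\right) F^{2} = F^{2} \left(110 + F^{2}\right)$)
$\left(P - 44850\right) \left(r + z{\left(-101 \right)}\right) = \left(-14845 - 44850\right) \left(-28464 + \left(-101\right)^{2} \left(110 + \left(-101\right)^{2}\right)\right) = - 59695 \left(-28464 + 10201 \left(110 + 10201\right)\right) = - 59695 \left(-28464 + 10201 \cdot 10311\right) = - 59695 \left(-28464 + 105182511\right) = \left(-59695\right) 105154047 = -6277170835665$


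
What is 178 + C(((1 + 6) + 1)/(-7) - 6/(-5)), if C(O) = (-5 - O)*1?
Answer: 6053/35 ≈ 172.94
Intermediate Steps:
C(O) = -5 - O
178 + C(((1 + 6) + 1)/(-7) - 6/(-5)) = 178 + (-5 - (((1 + 6) + 1)/(-7) - 6/(-5))) = 178 + (-5 - ((7 + 1)*(-1/7) - 6*(-1/5))) = 178 + (-5 - (8*(-1/7) + 6/5)) = 178 + (-5 - (-8/7 + 6/5)) = 178 + (-5 - 1*2/35) = 178 + (-5 - 2/35) = 178 - 177/35 = 6053/35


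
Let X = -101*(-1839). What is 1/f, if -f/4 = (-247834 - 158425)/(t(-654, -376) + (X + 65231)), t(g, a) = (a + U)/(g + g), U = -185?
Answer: 109423107/708515696 ≈ 0.15444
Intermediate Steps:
X = 185739
t(g, a) = (-185 + a)/(2*g) (t(g, a) = (a - 185)/(g + g) = (-185 + a)/((2*g)) = (-185 + a)*(1/(2*g)) = (-185 + a)/(2*g))
f = 708515696/109423107 (f = -4*(-247834 - 158425)/((½)*(-185 - 376)/(-654) + (185739 + 65231)) = -(-1625036)/((½)*(-1/654)*(-561) + 250970) = -(-1625036)/(187/436 + 250970) = -(-1625036)/109423107/436 = -(-1625036)*436/109423107 = -4*(-177128924/109423107) = 708515696/109423107 ≈ 6.4750)
1/f = 1/(708515696/109423107) = 109423107/708515696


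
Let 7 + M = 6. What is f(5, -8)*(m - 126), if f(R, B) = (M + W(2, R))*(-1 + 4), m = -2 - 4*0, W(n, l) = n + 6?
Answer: -2688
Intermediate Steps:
W(n, l) = 6 + n
M = -1 (M = -7 + 6 = -1)
m = -2 (m = -2 + 0 = -2)
f(R, B) = 21 (f(R, B) = (-1 + (6 + 2))*(-1 + 4) = (-1 + 8)*3 = 7*3 = 21)
f(5, -8)*(m - 126) = 21*(-2 - 126) = 21*(-128) = -2688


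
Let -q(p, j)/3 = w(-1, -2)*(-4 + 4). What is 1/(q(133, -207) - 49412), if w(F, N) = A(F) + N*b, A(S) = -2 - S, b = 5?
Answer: -1/49412 ≈ -2.0238e-5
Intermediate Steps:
w(F, N) = -2 - F + 5*N (w(F, N) = (-2 - F) + N*5 = (-2 - F) + 5*N = -2 - F + 5*N)
q(p, j) = 0 (q(p, j) = -3*(-2 - 1*(-1) + 5*(-2))*(-4 + 4) = -3*(-2 + 1 - 10)*0 = -(-33)*0 = -3*0 = 0)
1/(q(133, -207) - 49412) = 1/(0 - 49412) = 1/(-49412) = -1/49412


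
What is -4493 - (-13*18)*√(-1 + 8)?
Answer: -4493 + 234*√7 ≈ -3873.9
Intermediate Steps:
-4493 - (-13*18)*√(-1 + 8) = -4493 - (-234)*√7 = -4493 + 234*√7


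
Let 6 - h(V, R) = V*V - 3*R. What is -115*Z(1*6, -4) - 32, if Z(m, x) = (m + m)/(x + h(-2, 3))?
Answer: -1604/7 ≈ -229.14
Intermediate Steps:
h(V, R) = 6 - V² + 3*R (h(V, R) = 6 - (V*V - 3*R) = 6 - (V² - 3*R) = 6 + (-V² + 3*R) = 6 - V² + 3*R)
Z(m, x) = 2*m/(11 + x) (Z(m, x) = (m + m)/(x + (6 - 1*(-2)² + 3*3)) = (2*m)/(x + (6 - 1*4 + 9)) = (2*m)/(x + (6 - 4 + 9)) = (2*m)/(x + 11) = (2*m)/(11 + x) = 2*m/(11 + x))
-115*Z(1*6, -4) - 32 = -230*1*6/(11 - 4) - 32 = -230*6/7 - 32 = -115*12/7 - 32 = -1380/7 - 32 = -1604/7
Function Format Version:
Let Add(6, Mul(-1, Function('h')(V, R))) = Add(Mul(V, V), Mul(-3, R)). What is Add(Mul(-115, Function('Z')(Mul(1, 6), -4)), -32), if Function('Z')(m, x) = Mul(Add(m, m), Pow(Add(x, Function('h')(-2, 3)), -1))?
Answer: Rational(-1604, 7) ≈ -229.14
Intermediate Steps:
Function('h')(V, R) = Add(6, Mul(-1, Pow(V, 2)), Mul(3, R)) (Function('h')(V, R) = Add(6, Mul(-1, Add(Mul(V, V), Mul(-3, R)))) = Add(6, Mul(-1, Add(Pow(V, 2), Mul(-3, R)))) = Add(6, Add(Mul(-1, Pow(V, 2)), Mul(3, R))) = Add(6, Mul(-1, Pow(V, 2)), Mul(3, R)))
Function('Z')(m, x) = Mul(2, m, Pow(Add(11, x), -1)) (Function('Z')(m, x) = Mul(Add(m, m), Pow(Add(x, Add(6, Mul(-1, Pow(-2, 2)), Mul(3, 3))), -1)) = Mul(Mul(2, m), Pow(Add(x, Add(6, Mul(-1, 4), 9)), -1)) = Mul(Mul(2, m), Pow(Add(x, Add(6, -4, 9)), -1)) = Mul(Mul(2, m), Pow(Add(x, 11), -1)) = Mul(Mul(2, m), Pow(Add(11, x), -1)) = Mul(2, m, Pow(Add(11, x), -1)))
Add(Mul(-115, Function('Z')(Mul(1, 6), -4)), -32) = Add(Mul(-115, Mul(2, Mul(1, 6), Pow(Add(11, -4), -1))), -32) = Add(Mul(-115, Mul(2, 6, Pow(7, -1))), -32) = Add(Mul(-115, Mul(2, 6, Rational(1, 7))), -32) = Add(Mul(-115, Rational(12, 7)), -32) = Add(Rational(-1380, 7), -32) = Rational(-1604, 7)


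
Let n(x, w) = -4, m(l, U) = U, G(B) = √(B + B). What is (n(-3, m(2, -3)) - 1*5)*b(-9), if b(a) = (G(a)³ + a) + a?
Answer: 162 + 486*I*√2 ≈ 162.0 + 687.31*I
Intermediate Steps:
G(B) = √2*√B (G(B) = √(2*B) = √2*√B)
b(a) = 2*a + 2*√2*a^(3/2) (b(a) = ((√2*√a)³ + a) + a = (2*√2*a^(3/2) + a) + a = (a + 2*√2*a^(3/2)) + a = 2*a + 2*√2*a^(3/2))
(n(-3, m(2, -3)) - 1*5)*b(-9) = (-4 - 1*5)*(2*(-9) + 2*√2*(-9)^(3/2)) = (-4 - 5)*(-18 + 2*√2*(-27*I)) = -9*(-18 - 54*I*√2) = 162 + 486*I*√2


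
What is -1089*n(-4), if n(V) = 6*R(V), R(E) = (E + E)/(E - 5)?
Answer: -5808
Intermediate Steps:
R(E) = 2*E/(-5 + E) (R(E) = (2*E)/(-5 + E) = 2*E/(-5 + E))
n(V) = 12*V/(-5 + V) (n(V) = 6*(2*V/(-5 + V)) = 12*V/(-5 + V))
-1089*n(-4) = -13068*(-4)/(-5 - 4) = -13068*(-4)/(-9) = -13068*(-4)*(-1)/9 = -1089*16/3 = -5808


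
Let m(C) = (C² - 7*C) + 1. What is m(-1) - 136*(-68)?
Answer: 9257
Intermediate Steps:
m(C) = 1 + C² - 7*C
m(-1) - 136*(-68) = (1 + (-1)² - 7*(-1)) - 136*(-68) = (1 + 1 + 7) + 9248 = 9 + 9248 = 9257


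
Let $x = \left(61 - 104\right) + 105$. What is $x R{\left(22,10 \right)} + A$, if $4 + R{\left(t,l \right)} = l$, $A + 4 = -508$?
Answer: $-140$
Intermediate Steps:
$A = -512$ ($A = -4 - 508 = -512$)
$R{\left(t,l \right)} = -4 + l$
$x = 62$ ($x = -43 + 105 = 62$)
$x R{\left(22,10 \right)} + A = 62 \left(-4 + 10\right) - 512 = 62 \cdot 6 - 512 = 372 - 512 = -140$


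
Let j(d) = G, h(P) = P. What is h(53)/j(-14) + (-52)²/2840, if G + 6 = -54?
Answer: 293/4260 ≈ 0.068779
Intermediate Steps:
G = -60 (G = -6 - 54 = -60)
j(d) = -60
h(53)/j(-14) + (-52)²/2840 = 53/(-60) + (-52)²/2840 = 53*(-1/60) + 2704*(1/2840) = -53/60 + 338/355 = 293/4260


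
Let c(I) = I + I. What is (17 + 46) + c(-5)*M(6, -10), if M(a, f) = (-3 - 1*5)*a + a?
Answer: 483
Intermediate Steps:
c(I) = 2*I
M(a, f) = -7*a (M(a, f) = (-3 - 5)*a + a = -8*a + a = -7*a)
(17 + 46) + c(-5)*M(6, -10) = (17 + 46) + (2*(-5))*(-7*6) = 63 - 10*(-42) = 63 + 420 = 483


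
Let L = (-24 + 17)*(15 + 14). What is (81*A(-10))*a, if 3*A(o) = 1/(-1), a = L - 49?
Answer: 6804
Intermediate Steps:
L = -203 (L = -7*29 = -203)
a = -252 (a = -203 - 49 = -252)
A(o) = -1/3 (A(o) = (1/3)/(-1) = (1/3)*(-1) = -1/3)
(81*A(-10))*a = (81*(-1/3))*(-252) = -27*(-252) = 6804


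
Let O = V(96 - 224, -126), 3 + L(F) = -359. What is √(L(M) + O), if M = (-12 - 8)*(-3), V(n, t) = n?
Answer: 7*I*√10 ≈ 22.136*I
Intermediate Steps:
M = 60 (M = -20*(-3) = 60)
L(F) = -362 (L(F) = -3 - 359 = -362)
O = -128 (O = 96 - 224 = -128)
√(L(M) + O) = √(-362 - 128) = √(-490) = 7*I*√10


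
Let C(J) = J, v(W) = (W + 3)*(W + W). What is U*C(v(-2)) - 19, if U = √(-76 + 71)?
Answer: -19 - 4*I*√5 ≈ -19.0 - 8.9443*I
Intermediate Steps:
v(W) = 2*W*(3 + W) (v(W) = (3 + W)*(2*W) = 2*W*(3 + W))
U = I*√5 (U = √(-5) = I*√5 ≈ 2.2361*I)
U*C(v(-2)) - 19 = (I*√5)*(2*(-2)*(3 - 2)) - 19 = (I*√5)*(2*(-2)*1) - 19 = (I*√5)*(-4) - 19 = -4*I*√5 - 19 = -19 - 4*I*√5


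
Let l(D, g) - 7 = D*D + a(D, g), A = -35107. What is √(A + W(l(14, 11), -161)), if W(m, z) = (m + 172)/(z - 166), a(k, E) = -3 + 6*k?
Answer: I*√417122835/109 ≈ 187.37*I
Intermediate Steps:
l(D, g) = 4 + D² + 6*D (l(D, g) = 7 + (D*D + (-3 + 6*D)) = 7 + (D² + (-3 + 6*D)) = 7 + (-3 + D² + 6*D) = 4 + D² + 6*D)
W(m, z) = (172 + m)/(-166 + z)
√(A + W(l(14, 11), -161)) = √(-35107 + (172 + (4 + 14² + 6*14))/(-166 - 161)) = √(-35107 + (172 + (4 + 196 + 84))/(-327)) = √(-35107 - (172 + 284)/327) = √(-35107 - 1/327*456) = √(-35107 - 152/109) = √(-3826815/109) = I*√417122835/109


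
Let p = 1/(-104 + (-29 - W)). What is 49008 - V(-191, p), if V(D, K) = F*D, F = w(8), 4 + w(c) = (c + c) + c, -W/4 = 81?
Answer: 52828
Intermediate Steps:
W = -324 (W = -4*81 = -324)
w(c) = -4 + 3*c (w(c) = -4 + ((c + c) + c) = -4 + (2*c + c) = -4 + 3*c)
F = 20 (F = -4 + 3*8 = -4 + 24 = 20)
p = 1/191 (p = 1/(-104 + (-29 - 1*(-324))) = 1/(-104 + (-29 + 324)) = 1/(-104 + 295) = 1/191 ≈ 0.0052356)
V(D, K) = 20*D
49008 - V(-191, p) = 49008 - 20*(-191) = 49008 - 1*(-3820) = 49008 + 3820 = 52828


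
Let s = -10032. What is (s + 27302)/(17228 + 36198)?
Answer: 8635/26713 ≈ 0.32325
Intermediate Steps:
(s + 27302)/(17228 + 36198) = (-10032 + 27302)/(17228 + 36198) = 17270/53426 = 17270*(1/53426) = 8635/26713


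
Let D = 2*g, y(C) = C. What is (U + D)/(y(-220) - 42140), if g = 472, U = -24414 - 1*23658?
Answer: 5891/5295 ≈ 1.1126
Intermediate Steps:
U = -48072 (U = -24414 - 23658 = -48072)
D = 944 (D = 2*472 = 944)
(U + D)/(y(-220) - 42140) = (-48072 + 944)/(-220 - 42140) = -47128/(-42360) = -47128*(-1/42360) = 5891/5295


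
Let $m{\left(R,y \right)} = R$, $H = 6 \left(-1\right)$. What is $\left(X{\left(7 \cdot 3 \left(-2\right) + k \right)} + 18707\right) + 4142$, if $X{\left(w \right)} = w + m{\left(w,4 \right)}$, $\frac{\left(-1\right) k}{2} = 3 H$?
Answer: $22837$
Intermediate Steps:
$H = -6$
$k = 36$ ($k = - 2 \cdot 3 \left(-6\right) = \left(-2\right) \left(-18\right) = 36$)
$X{\left(w \right)} = 2 w$ ($X{\left(w \right)} = w + w = 2 w$)
$\left(X{\left(7 \cdot 3 \left(-2\right) + k \right)} + 18707\right) + 4142 = \left(2 \left(7 \cdot 3 \left(-2\right) + 36\right) + 18707\right) + 4142 = \left(2 \left(7 \left(-6\right) + 36\right) + 18707\right) + 4142 = \left(2 \left(-42 + 36\right) + 18707\right) + 4142 = \left(2 \left(-6\right) + 18707\right) + 4142 = \left(-12 + 18707\right) + 4142 = 18695 + 4142 = 22837$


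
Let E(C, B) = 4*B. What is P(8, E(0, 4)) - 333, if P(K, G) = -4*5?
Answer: -353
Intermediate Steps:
P(K, G) = -20
P(8, E(0, 4)) - 333 = -20 - 333 = -353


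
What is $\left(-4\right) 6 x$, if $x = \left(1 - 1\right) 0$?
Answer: $0$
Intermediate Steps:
$x = 0$ ($x = 0 \cdot 0 = 0$)
$\left(-4\right) 6 x = \left(-4\right) 6 \cdot 0 = \left(-24\right) 0 = 0$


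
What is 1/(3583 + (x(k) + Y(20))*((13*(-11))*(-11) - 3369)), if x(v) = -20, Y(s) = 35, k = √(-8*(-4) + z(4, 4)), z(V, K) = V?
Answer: -1/23357 ≈ -4.2814e-5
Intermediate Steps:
k = 6 (k = √(-8*(-4) + 4) = √(32 + 4) = √36 = 6)
1/(3583 + (x(k) + Y(20))*((13*(-11))*(-11) - 3369)) = 1/(3583 + (-20 + 35)*((13*(-11))*(-11) - 3369)) = 1/(3583 + 15*(-143*(-11) - 3369)) = 1/(3583 + 15*(1573 - 3369)) = 1/(3583 + 15*(-1796)) = 1/(3583 - 26940) = 1/(-23357) = -1/23357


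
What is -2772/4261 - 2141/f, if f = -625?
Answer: 7390301/2663125 ≈ 2.7750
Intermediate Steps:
-2772/4261 - 2141/f = -2772/4261 - 2141/(-625) = -2772*1/4261 - 2141*(-1/625) = -2772/4261 + 2141/625 = 7390301/2663125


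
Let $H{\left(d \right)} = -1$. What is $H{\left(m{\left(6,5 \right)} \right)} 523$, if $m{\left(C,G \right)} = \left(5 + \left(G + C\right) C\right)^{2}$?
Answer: $-523$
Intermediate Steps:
$m{\left(C,G \right)} = \left(5 + C \left(C + G\right)\right)^{2}$ ($m{\left(C,G \right)} = \left(5 + \left(C + G\right) C\right)^{2} = \left(5 + C \left(C + G\right)\right)^{2}$)
$H{\left(m{\left(6,5 \right)} \right)} 523 = \left(-1\right) 523 = -523$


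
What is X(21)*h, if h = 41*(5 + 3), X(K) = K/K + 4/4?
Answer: 656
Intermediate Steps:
X(K) = 2 (X(K) = 1 + 4*(1/4) = 1 + 1 = 2)
h = 328 (h = 41*8 = 328)
X(21)*h = 2*328 = 656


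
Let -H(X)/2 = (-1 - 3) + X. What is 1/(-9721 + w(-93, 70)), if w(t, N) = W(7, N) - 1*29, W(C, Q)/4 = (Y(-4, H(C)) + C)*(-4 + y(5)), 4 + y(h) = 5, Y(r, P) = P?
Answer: -1/9762 ≈ -0.00010244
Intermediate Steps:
H(X) = 8 - 2*X (H(X) = -2*((-1 - 3) + X) = -2*(-4 + X) = 8 - 2*X)
y(h) = 1 (y(h) = -4 + 5 = 1)
W(C, Q) = -96 + 12*C (W(C, Q) = 4*(((8 - 2*C) + C)*(-4 + 1)) = 4*((8 - C)*(-3)) = 4*(-24 + 3*C) = -96 + 12*C)
w(t, N) = -41 (w(t, N) = (-96 + 12*7) - 1*29 = (-96 + 84) - 29 = -12 - 29 = -41)
1/(-9721 + w(-93, 70)) = 1/(-9721 - 41) = 1/(-9762) = -1/9762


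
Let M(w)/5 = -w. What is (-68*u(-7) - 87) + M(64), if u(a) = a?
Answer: 69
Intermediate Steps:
M(w) = -5*w (M(w) = 5*(-w) = -5*w)
(-68*u(-7) - 87) + M(64) = (-68*(-7) - 87) - 5*64 = (476 - 87) - 320 = 389 - 320 = 69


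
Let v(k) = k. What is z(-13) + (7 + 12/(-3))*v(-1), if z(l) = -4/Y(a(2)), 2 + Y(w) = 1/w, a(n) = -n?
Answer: -7/5 ≈ -1.4000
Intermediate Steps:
Y(w) = -2 + 1/w
z(l) = 8/5 (z(l) = -4/(-2 + 1/(-1*2)) = -4/(-2 + 1/(-2)) = -4/(-2 - ½) = -4/(-5/2) = -4*(-⅖) = 8/5)
z(-13) + (7 + 12/(-3))*v(-1) = 8/5 + (7 + 12/(-3))*(-1) = 8/5 + (7 + 12*(-⅓))*(-1) = 8/5 + (7 - 4)*(-1) = 8/5 + 3*(-1) = 8/5 - 3 = -7/5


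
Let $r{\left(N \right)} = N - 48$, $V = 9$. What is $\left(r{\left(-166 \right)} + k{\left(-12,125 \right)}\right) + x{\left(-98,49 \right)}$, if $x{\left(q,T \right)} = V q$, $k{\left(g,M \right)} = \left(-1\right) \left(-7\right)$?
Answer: $-1089$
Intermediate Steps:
$k{\left(g,M \right)} = 7$
$x{\left(q,T \right)} = 9 q$
$r{\left(N \right)} = -48 + N$ ($r{\left(N \right)} = N - 48 = -48 + N$)
$\left(r{\left(-166 \right)} + k{\left(-12,125 \right)}\right) + x{\left(-98,49 \right)} = \left(\left(-48 - 166\right) + 7\right) + 9 \left(-98\right) = \left(-214 + 7\right) - 882 = -207 - 882 = -1089$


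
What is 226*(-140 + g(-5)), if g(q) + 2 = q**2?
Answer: -26442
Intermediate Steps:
g(q) = -2 + q**2
226*(-140 + g(-5)) = 226*(-140 + (-2 + (-5)**2)) = 226*(-140 + (-2 + 25)) = 226*(-140 + 23) = 226*(-117) = -26442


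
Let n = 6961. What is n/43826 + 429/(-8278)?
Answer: 9705451/90697907 ≈ 0.10701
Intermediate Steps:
n/43826 + 429/(-8278) = 6961/43826 + 429/(-8278) = 6961*(1/43826) + 429*(-1/8278) = 6961/43826 - 429/8278 = 9705451/90697907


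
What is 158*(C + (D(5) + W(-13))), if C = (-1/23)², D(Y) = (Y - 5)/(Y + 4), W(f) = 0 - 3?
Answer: -250588/529 ≈ -473.70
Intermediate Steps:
W(f) = -3
D(Y) = (-5 + Y)/(4 + Y)
C = 1/529 (C = (-1*1/23)² = (-1/23)² = 1/529 ≈ 0.0018904)
158*(C + (D(5) + W(-13))) = 158*(1/529 + ((-5 + 5)/(4 + 5) - 3)) = 158*(1/529 + (0/9 - 3)) = 158*(1/529 + ((⅑)*0 - 3)) = 158*(1/529 + (0 - 3)) = 158*(1/529 - 3) = 158*(-1586/529) = -250588/529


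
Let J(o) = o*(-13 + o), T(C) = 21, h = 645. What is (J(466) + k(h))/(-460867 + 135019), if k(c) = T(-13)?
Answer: -70373/108616 ≈ -0.64791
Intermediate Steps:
k(c) = 21
(J(466) + k(h))/(-460867 + 135019) = (466*(-13 + 466) + 21)/(-460867 + 135019) = (466*453 + 21)/(-325848) = (211098 + 21)*(-1/325848) = 211119*(-1/325848) = -70373/108616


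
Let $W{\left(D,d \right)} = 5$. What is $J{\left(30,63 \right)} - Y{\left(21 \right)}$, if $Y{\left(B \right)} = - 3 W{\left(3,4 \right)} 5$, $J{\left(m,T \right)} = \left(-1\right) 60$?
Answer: $15$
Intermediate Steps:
$J{\left(m,T \right)} = -60$
$Y{\left(B \right)} = -75$ ($Y{\left(B \right)} = \left(-3\right) 5 \cdot 5 = \left(-15\right) 5 = -75$)
$J{\left(30,63 \right)} - Y{\left(21 \right)} = -60 - -75 = -60 + 75 = 15$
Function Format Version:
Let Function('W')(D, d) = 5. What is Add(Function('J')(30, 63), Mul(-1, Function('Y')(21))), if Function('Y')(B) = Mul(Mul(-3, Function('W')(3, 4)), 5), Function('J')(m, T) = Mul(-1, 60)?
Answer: 15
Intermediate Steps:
Function('J')(m, T) = -60
Function('Y')(B) = -75 (Function('Y')(B) = Mul(Mul(-3, 5), 5) = Mul(-15, 5) = -75)
Add(Function('J')(30, 63), Mul(-1, Function('Y')(21))) = Add(-60, Mul(-1, -75)) = Add(-60, 75) = 15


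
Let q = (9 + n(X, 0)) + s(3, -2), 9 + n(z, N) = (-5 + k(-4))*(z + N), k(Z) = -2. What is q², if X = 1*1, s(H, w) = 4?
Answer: 9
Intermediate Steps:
X = 1
n(z, N) = -9 - 7*N - 7*z (n(z, N) = -9 + (-5 - 2)*(z + N) = -9 - 7*(N + z) = -9 + (-7*N - 7*z) = -9 - 7*N - 7*z)
q = -3 (q = (9 + (-9 - 7*0 - 7*1)) + 4 = (9 + (-9 + 0 - 7)) + 4 = (9 - 16) + 4 = -7 + 4 = -3)
q² = (-3)² = 9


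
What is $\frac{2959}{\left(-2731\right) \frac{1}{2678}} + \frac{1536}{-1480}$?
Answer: $- \frac{1466501722}{505235} \approx -2902.6$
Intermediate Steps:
$\frac{2959}{\left(-2731\right) \frac{1}{2678}} + \frac{1536}{-1480} = \frac{2959}{\left(-2731\right) \frac{1}{2678}} + 1536 \left(- \frac{1}{1480}\right) = \frac{2959}{- \frac{2731}{2678}} - \frac{192}{185} = 2959 \left(- \frac{2678}{2731}\right) - \frac{192}{185} = - \frac{7924202}{2731} - \frac{192}{185} = - \frac{1466501722}{505235}$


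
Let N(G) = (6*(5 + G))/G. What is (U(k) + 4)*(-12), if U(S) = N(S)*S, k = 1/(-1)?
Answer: -336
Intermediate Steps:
N(G) = (30 + 6*G)/G
k = -1
U(S) = S*(6 + 30/S) (U(S) = (6 + 30/S)*S = S*(6 + 30/S))
(U(k) + 4)*(-12) = ((30 + 6*(-1)) + 4)*(-12) = ((30 - 6) + 4)*(-12) = (24 + 4)*(-12) = 28*(-12) = -336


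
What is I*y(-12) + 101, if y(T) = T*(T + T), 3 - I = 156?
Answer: -43963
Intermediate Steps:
I = -153 (I = 3 - 1*156 = 3 - 156 = -153)
y(T) = 2*T**2 (y(T) = T*(2*T) = 2*T**2)
I*y(-12) + 101 = -306*(-12)**2 + 101 = -306*144 + 101 = -153*288 + 101 = -44064 + 101 = -43963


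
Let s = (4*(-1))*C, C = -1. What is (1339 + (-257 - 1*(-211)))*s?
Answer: 5172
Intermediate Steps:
s = 4 (s = (4*(-1))*(-1) = -4*(-1) = 4)
(1339 + (-257 - 1*(-211)))*s = (1339 + (-257 - 1*(-211)))*4 = (1339 + (-257 + 211))*4 = (1339 - 46)*4 = 1293*4 = 5172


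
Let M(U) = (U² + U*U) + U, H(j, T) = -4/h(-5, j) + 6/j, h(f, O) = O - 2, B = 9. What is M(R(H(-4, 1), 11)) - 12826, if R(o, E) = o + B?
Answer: -114160/9 ≈ -12684.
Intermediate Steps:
h(f, O) = -2 + O
H(j, T) = -4/(-2 + j) + 6/j
R(o, E) = 9 + o (R(o, E) = o + 9 = 9 + o)
M(U) = U + 2*U² (M(U) = (U² + U²) + U = 2*U² + U = U + 2*U²)
M(R(H(-4, 1), 11)) - 12826 = (9 + 2*(-6 - 4)/(-4*(-2 - 4)))*(1 + 2*(9 + 2*(-6 - 4)/(-4*(-2 - 4)))) - 12826 = (9 + 2*(-¼)*(-10)/(-6))*(1 + 2*(9 + 2*(-¼)*(-10)/(-6))) - 12826 = (9 + 2*(-¼)*(-⅙)*(-10))*(1 + 2*(9 + 2*(-¼)*(-⅙)*(-10))) - 12826 = (9 - ⅚)*(1 + 2*(9 - ⅚)) - 12826 = 49*(1 + 2*(49/6))/6 - 12826 = 49*(1 + 49/3)/6 - 12826 = (49/6)*(52/3) - 12826 = 1274/9 - 12826 = -114160/9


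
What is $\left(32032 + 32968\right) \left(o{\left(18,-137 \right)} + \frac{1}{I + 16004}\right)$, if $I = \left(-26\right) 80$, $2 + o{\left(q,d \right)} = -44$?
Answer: $- \frac{10408173750}{3481} \approx -2.99 \cdot 10^{6}$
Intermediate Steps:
$o{\left(q,d \right)} = -46$ ($o{\left(q,d \right)} = -2 - 44 = -46$)
$I = -2080$
$\left(32032 + 32968\right) \left(o{\left(18,-137 \right)} + \frac{1}{I + 16004}\right) = \left(32032 + 32968\right) \left(-46 + \frac{1}{-2080 + 16004}\right) = 65000 \left(-46 + \frac{1}{13924}\right) = 65000 \left(- \frac{640503}{13924}\right) = - \frac{10408173750}{3481}$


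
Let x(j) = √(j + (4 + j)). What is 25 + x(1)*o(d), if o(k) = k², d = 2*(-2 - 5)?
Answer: 25 + 196*√6 ≈ 505.10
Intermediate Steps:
d = -14 (d = 2*(-7) = -14)
x(j) = √(4 + 2*j)
25 + x(1)*o(d) = 25 + √(4 + 2*1)*(-14)² = 25 + √(4 + 2)*196 = 25 + √6*196 = 25 + 196*√6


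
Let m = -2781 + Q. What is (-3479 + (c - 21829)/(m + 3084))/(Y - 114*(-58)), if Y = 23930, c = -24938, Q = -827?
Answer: -13559/122168 ≈ -0.11099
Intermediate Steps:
m = -3608 (m = -2781 - 827 = -3608)
(-3479 + (c - 21829)/(m + 3084))/(Y - 114*(-58)) = (-3479 + (-24938 - 21829)/(-3608 + 3084))/(23930 - 114*(-58)) = (-3479 - 46767/(-524))/(23930 + 6612) = (-3479 - 46767*(-1/524))/30542 = (-3479 + 357/4)*(1/30542) = -13559/4*1/30542 = -13559/122168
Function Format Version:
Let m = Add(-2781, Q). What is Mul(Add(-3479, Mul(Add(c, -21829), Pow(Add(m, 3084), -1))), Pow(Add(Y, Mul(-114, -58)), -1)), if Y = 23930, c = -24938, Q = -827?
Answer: Rational(-13559, 122168) ≈ -0.11099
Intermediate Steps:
m = -3608 (m = Add(-2781, -827) = -3608)
Mul(Add(-3479, Mul(Add(c, -21829), Pow(Add(m, 3084), -1))), Pow(Add(Y, Mul(-114, -58)), -1)) = Mul(Add(-3479, Mul(Add(-24938, -21829), Pow(Add(-3608, 3084), -1))), Pow(Add(23930, Mul(-114, -58)), -1)) = Mul(Add(-3479, Mul(-46767, Pow(-524, -1))), Pow(Add(23930, 6612), -1)) = Mul(Add(-3479, Mul(-46767, Rational(-1, 524))), Pow(30542, -1)) = Mul(Add(-3479, Rational(357, 4)), Rational(1, 30542)) = Mul(Rational(-13559, 4), Rational(1, 30542)) = Rational(-13559, 122168)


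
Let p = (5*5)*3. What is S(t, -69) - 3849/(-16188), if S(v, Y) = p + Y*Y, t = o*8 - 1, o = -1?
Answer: 26096339/5396 ≈ 4836.2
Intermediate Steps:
p = 75 (p = 25*3 = 75)
t = -9 (t = -1*8 - 1 = -8 - 1 = -9)
S(v, Y) = 75 + Y**2 (S(v, Y) = 75 + Y*Y = 75 + Y**2)
S(t, -69) - 3849/(-16188) = (75 + (-69)**2) - 3849/(-16188) = (75 + 4761) - 3849*(-1/16188) = 4836 + 1283/5396 = 26096339/5396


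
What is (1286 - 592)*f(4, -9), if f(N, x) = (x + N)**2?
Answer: 17350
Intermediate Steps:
f(N, x) = (N + x)**2
(1286 - 592)*f(4, -9) = (1286 - 592)*(4 - 9)**2 = 694*(-5)**2 = 694*25 = 17350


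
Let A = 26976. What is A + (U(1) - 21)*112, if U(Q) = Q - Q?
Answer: 24624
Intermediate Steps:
U(Q) = 0
A + (U(1) - 21)*112 = 26976 + (0 - 21)*112 = 26976 - 21*112 = 26976 - 2352 = 24624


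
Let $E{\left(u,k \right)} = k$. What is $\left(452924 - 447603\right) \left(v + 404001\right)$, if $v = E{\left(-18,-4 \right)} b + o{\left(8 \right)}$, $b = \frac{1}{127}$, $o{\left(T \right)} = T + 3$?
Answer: $\frac{273017955920}{127} \approx 2.1497 \cdot 10^{9}$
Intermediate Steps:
$o{\left(T \right)} = 3 + T$
$b = \frac{1}{127} \approx 0.007874$
$v = \frac{1393}{127}$ ($v = \left(-4\right) \frac{1}{127} + \left(3 + 8\right) = - \frac{4}{127} + 11 = \frac{1393}{127} \approx 10.969$)
$\left(452924 - 447603\right) \left(v + 404001\right) = \left(452924 - 447603\right) \left(\frac{1393}{127} + 404001\right) = 5321 \cdot \frac{51309520}{127} = \frac{273017955920}{127}$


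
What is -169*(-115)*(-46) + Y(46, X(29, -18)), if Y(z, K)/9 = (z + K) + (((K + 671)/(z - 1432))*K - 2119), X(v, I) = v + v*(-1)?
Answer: -912667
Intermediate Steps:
X(v, I) = 0 (X(v, I) = v - v = 0)
Y(z, K) = -19071 + 9*K + 9*z + 9*K*(671 + K)/(-1432 + z) (Y(z, K) = 9*((z + K) + (((K + 671)/(z - 1432))*K - 2119)) = 9*((K + z) + (((671 + K)/(-1432 + z))*K - 2119)) = 9*((K + z) + (K*(671 + K)/(-1432 + z) - 2119)) = 9*((K + z) + (-2119 + K*(671 + K)/(-1432 + z))) = 9*(-2119 + K + z + K*(671 + K)/(-1432 + z)) = -19071 + 9*K + 9*z + 9*K*(671 + K)/(-1432 + z))
-169*(-115)*(-46) + Y(46, X(29, -18)) = -169*(-115)*(-46) + 9*(3034408 + 0² + 46² - 3551*46 - 761*0 + 0*46)/(-1432 + 46) = 19435*(-46) + 9*(3034408 + 0 + 2116 - 163346 + 0 + 0)/(-1386) = -894010 + 9*(-1/1386)*2873178 = -894010 - 18657 = -912667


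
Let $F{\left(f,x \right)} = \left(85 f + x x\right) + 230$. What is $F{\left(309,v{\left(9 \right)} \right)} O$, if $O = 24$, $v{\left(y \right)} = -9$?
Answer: $637824$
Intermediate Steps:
$F{\left(f,x \right)} = 230 + x^{2} + 85 f$ ($F{\left(f,x \right)} = \left(85 f + x^{2}\right) + 230 = \left(x^{2} + 85 f\right) + 230 = 230 + x^{2} + 85 f$)
$F{\left(309,v{\left(9 \right)} \right)} O = \left(230 + \left(-9\right)^{2} + 85 \cdot 309\right) 24 = \left(230 + 81 + 26265\right) 24 = 26576 \cdot 24 = 637824$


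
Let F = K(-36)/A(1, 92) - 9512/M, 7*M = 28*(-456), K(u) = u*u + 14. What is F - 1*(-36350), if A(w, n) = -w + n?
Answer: 754596679/20748 ≈ 36370.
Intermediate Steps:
K(u) = 14 + u² (K(u) = u² + 14 = 14 + u²)
M = -1824 (M = (28*(-456))/7 = (⅐)*(-12768) = -1824)
A(w, n) = n - w
F = 406879/20748 (F = (14 + (-36)²)/(92 - 1*1) - 9512/(-1824) = (14 + 1296)/(92 - 1) - 9512*(-1/1824) = 1310/91 + 1189/228 = 406879/20748 ≈ 19.611)
F - 1*(-36350) = 406879/20748 - 1*(-36350) = 406879/20748 + 36350 = 754596679/20748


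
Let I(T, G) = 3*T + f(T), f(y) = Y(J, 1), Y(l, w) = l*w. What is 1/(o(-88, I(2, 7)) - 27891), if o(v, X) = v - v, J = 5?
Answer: -1/27891 ≈ -3.5854e-5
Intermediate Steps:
f(y) = 5 (f(y) = 5*1 = 5)
I(T, G) = 5 + 3*T (I(T, G) = 3*T + 5 = 5 + 3*T)
o(v, X) = 0
1/(o(-88, I(2, 7)) - 27891) = 1/(0 - 27891) = 1/(-27891) = -1/27891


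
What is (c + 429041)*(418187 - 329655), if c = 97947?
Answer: 46655301616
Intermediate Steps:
(c + 429041)*(418187 - 329655) = (97947 + 429041)*(418187 - 329655) = 526988*88532 = 46655301616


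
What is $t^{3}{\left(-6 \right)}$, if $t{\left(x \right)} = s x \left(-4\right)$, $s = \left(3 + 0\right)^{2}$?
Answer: $10077696$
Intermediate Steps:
$s = 9$ ($s = 3^{2} = 9$)
$t{\left(x \right)} = - 36 x$ ($t{\left(x \right)} = 9 x \left(-4\right) = - 36 x$)
$t^{3}{\left(-6 \right)} = \left(\left(-36\right) \left(-6\right)\right)^{3} = 216^{3} = 10077696$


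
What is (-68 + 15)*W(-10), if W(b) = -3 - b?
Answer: -371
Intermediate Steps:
(-68 + 15)*W(-10) = (-68 + 15)*(-3 - 1*(-10)) = -53*(-3 + 10) = -53*7 = -371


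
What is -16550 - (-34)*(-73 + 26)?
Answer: -18148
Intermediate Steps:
-16550 - (-34)*(-73 + 26) = -16550 - (-34)*(-47) = -16550 - 1*1598 = -16550 - 1598 = -18148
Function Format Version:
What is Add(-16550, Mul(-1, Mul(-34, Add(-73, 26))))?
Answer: -18148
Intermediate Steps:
Add(-16550, Mul(-1, Mul(-34, Add(-73, 26)))) = Add(-16550, Mul(-1, Mul(-34, -47))) = Add(-16550, Mul(-1, 1598)) = Add(-16550, -1598) = -18148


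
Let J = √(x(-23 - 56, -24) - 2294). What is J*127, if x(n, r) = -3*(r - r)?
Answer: 127*I*√2294 ≈ 6082.8*I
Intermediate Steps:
x(n, r) = 0 (x(n, r) = -3*0 = 0)
J = I*√2294 (J = √(0 - 2294) = √(-2294) = I*√2294 ≈ 47.896*I)
J*127 = (I*√2294)*127 = 127*I*√2294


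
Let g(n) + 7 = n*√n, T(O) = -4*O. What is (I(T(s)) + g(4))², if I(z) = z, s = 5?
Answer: 361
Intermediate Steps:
g(n) = -7 + n^(3/2) (g(n) = -7 + n*√n = -7 + n^(3/2))
(I(T(s)) + g(4))² = (-4*5 + (-7 + 4^(3/2)))² = (-20 + (-7 + 8))² = (-20 + 1)² = (-19)² = 361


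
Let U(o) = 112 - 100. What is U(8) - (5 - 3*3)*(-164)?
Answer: -644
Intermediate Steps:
U(o) = 12
U(8) - (5 - 3*3)*(-164) = 12 - (5 - 3*3)*(-164) = 12 - (5 - 9)*(-164) = 12 - (-4)*(-164) = 12 - 1*656 = 12 - 656 = -644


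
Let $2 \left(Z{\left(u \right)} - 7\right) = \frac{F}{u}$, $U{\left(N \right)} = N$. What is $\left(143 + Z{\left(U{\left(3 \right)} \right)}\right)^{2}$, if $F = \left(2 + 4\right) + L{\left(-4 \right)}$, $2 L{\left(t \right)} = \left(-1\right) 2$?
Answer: $\frac{819025}{36} \approx 22751.0$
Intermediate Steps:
$L{\left(t \right)} = -1$ ($L{\left(t \right)} = \frac{\left(-1\right) 2}{2} = \frac{1}{2} \left(-2\right) = -1$)
$F = 5$ ($F = \left(2 + 4\right) - 1 = 6 - 1 = 5$)
$Z{\left(u \right)} = 7 + \frac{5}{2 u}$ ($Z{\left(u \right)} = 7 + \frac{5 \frac{1}{u}}{2} = 7 + \frac{5}{2 u}$)
$\left(143 + Z{\left(U{\left(3 \right)} \right)}\right)^{2} = \left(143 + \left(7 + \frac{5}{2 \cdot 3}\right)\right)^{2} = \left(143 + \left(7 + \frac{5}{2} \cdot \frac{1}{3}\right)\right)^{2} = \left(143 + \left(7 + \frac{5}{6}\right)\right)^{2} = \left(143 + \frac{47}{6}\right)^{2} = \left(\frac{905}{6}\right)^{2} = \frac{819025}{36}$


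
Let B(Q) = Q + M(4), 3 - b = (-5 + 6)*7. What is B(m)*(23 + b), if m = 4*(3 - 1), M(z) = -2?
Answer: 114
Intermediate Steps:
b = -4 (b = 3 - (-5 + 6)*7 = 3 - 7 = -4)
m = 8 (m = 4*2 = 8)
B(Q) = -2 + Q (B(Q) = Q - 2 = -2 + Q)
B(m)*(23 + b) = (-2 + 8)*(23 - 4) = 6*19 = 114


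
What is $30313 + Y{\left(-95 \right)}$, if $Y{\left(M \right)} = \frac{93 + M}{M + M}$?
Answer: $\frac{2879736}{95} \approx 30313.0$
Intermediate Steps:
$Y{\left(M \right)} = \frac{93 + M}{2 M}$
$30313 + Y{\left(-95 \right)} = 30313 + \frac{93 - 95}{2 \left(-95\right)} = 30313 + \frac{1}{2} \left(- \frac{1}{95}\right) \left(-2\right) = 30313 + \frac{1}{95} = \frac{2879736}{95}$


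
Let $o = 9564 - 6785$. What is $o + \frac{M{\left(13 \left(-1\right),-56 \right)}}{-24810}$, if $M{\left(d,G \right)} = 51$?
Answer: $\frac{22982313}{8270} \approx 2779.0$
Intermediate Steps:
$o = 2779$
$o + \frac{M{\left(13 \left(-1\right),-56 \right)}}{-24810} = 2779 + \frac{51}{-24810} = 2779 + 51 \left(- \frac{1}{24810}\right) = 2779 - \frac{17}{8270} = \frac{22982313}{8270}$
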